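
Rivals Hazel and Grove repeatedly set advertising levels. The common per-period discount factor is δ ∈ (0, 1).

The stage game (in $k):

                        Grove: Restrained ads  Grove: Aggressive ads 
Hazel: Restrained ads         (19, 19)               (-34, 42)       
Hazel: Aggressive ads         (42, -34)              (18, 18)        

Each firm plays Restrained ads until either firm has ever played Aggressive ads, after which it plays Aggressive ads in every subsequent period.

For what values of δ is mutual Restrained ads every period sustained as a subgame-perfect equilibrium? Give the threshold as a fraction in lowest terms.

23/24

19/(1−δ) ≥ 42 + 18δ/(1−δ)
19 ≥ 42 − 24δ
δ ≥ 23/24.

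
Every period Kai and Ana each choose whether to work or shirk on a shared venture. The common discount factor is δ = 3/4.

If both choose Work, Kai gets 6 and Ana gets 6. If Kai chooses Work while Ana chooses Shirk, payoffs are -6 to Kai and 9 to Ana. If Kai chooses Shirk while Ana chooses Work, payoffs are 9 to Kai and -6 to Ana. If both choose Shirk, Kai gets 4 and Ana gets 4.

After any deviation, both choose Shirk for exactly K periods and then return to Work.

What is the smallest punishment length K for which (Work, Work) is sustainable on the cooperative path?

No profitable deviation requires (6−4)(δ+…+δ^K) ≥ 9−6, i.e. δ+…+δ^K ≥ 3/2 ≈ 1.5000.
With δ = 3/4, the partial sums are K=1: 0.7500, K=2: 1.3125, K=3: 1.7344.
K = 3 is the first length at which the sum reaches 1.5000.

3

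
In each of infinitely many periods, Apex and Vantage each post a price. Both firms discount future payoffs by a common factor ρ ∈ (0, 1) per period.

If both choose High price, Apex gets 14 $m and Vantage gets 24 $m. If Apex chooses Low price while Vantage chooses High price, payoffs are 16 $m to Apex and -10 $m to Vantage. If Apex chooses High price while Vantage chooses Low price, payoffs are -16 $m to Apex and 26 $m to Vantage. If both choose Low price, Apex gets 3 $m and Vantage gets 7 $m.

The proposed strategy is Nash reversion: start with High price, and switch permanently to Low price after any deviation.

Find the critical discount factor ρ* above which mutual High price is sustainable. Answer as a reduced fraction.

2/13

Apex: cooperation gives 14 each period; deviation gives 16 once then 3 forever.
  14/(1−ρ) ≥ 16 + 3ρ/(1−ρ) ⇒ ρ ≥ 2/13.
Vantage: cooperation gives 24 each period; deviation gives 26 once then 7 forever.
  ρ ≥ 2/19.
Both must hold, so the binding constraint is Apex's: ρ ≥ 2/13.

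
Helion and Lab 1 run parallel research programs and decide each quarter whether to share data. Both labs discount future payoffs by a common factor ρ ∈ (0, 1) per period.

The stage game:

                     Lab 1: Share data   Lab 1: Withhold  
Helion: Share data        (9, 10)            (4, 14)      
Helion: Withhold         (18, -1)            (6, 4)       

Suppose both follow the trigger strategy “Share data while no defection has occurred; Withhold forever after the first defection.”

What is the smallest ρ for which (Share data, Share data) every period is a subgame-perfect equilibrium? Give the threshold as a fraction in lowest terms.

Helion: cooperation gives 9 each period; deviation gives 18 once then 6 forever.
  9/(1−ρ) ≥ 18 + 6ρ/(1−ρ) ⇒ ρ ≥ 9/12 = 3/4.
Lab 1: cooperation gives 10 each period; deviation gives 14 once then 4 forever.
  ρ ≥ 4/10 = 2/5.
Both must hold, so the binding constraint is Helion's: ρ ≥ 3/4.

3/4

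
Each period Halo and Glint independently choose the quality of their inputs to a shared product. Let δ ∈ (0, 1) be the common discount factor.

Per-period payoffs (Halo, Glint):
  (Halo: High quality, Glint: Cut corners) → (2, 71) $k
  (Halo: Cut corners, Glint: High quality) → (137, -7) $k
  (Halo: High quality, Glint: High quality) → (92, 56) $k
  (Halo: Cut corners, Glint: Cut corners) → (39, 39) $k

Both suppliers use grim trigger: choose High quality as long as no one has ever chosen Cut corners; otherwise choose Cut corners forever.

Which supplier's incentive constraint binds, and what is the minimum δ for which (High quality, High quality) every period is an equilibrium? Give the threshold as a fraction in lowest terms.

Glint; δ ≥ 15/32

Halo's threshold: (137−92)/(137−39) = 45/98.
Glint's threshold: (71−56)/(71−39) = 15/32.
45/98 < 15/32, so Glint binds and δ* = 15/32.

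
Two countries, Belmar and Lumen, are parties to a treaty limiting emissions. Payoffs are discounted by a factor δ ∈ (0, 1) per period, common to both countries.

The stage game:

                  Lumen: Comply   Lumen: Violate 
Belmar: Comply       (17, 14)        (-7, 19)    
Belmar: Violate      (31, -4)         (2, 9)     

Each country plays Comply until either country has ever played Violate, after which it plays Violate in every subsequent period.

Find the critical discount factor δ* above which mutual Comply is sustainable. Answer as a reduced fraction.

For Belmar: deviation gain 31−17 = 14, per-period punishment loss 17−2 = 15. IC gives δ ≥ 14/29.
For Lumen: gain 5, loss 5 per period, so δ ≥ 5/10 = 1/2.
The tighter constraint is Lumen's, so cooperation needs δ ≥ 1/2.

1/2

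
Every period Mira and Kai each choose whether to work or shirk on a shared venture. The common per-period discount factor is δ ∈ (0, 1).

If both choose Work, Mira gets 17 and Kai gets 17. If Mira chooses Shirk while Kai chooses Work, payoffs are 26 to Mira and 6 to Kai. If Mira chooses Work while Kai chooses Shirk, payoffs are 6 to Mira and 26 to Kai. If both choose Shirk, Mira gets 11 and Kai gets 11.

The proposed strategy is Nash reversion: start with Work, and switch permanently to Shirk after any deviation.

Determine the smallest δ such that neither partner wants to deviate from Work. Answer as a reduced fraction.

17/(1−δ) ≥ 26 + 11δ/(1−δ)
17 ≥ 26 − 15δ
δ ≥ 9/15 = 3/5.

3/5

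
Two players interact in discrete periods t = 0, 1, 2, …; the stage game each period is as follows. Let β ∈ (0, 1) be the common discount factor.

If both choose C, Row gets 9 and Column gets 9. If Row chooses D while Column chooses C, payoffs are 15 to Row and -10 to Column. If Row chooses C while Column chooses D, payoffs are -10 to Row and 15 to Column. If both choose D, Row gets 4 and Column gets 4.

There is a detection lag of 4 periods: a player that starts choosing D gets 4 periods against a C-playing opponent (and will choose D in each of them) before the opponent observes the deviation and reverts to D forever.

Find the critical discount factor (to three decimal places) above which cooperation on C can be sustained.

0.859

Deviating for the 4 undetected periods gains 15−9 = 6 per period over cooperation, then loses 9−4 = 5 per period forever once punishment starts.
Gain: 6(1 + β + … + β^3); loss: 5·β^4/(1−β).
No profitable deviation ⇔ 6(1−β^4) ≤ 5·β^4, i.e. β^4 ≥ 6/(6+5) = 6/11.
Hence β ≥ (6/11)^(1/4) ≈ 0.859.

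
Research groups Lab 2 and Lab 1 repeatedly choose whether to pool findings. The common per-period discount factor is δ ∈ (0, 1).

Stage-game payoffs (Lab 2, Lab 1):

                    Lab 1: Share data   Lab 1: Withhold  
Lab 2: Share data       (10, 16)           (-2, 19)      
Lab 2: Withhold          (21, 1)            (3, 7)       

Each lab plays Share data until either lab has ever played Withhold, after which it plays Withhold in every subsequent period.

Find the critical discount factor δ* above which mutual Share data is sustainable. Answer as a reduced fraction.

11/18

Lab 2's threshold: (21−10)/(21−3) = 11/18.
Lab 1's threshold: (19−16)/(19−7) = 1/4.
11/18 > 1/4, so Lab 2 binds and δ* = 11/18.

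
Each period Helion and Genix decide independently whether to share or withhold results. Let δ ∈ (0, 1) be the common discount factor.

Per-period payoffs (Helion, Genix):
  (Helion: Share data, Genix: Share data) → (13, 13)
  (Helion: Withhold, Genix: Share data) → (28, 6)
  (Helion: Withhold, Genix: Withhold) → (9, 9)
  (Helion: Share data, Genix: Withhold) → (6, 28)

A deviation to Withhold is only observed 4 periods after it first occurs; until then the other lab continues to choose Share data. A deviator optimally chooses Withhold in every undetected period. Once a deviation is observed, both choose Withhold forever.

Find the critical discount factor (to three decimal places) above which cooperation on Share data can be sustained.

A deviator earns 28 for 4 periods, then 9 forever; cooperating earns 13 forever. Multiplying the IC by (1−δ):
13 ≥ 28(1−δ^4) + 9δ^4, so 19·δ^4 ≥ 15 and δ^4 ≥ 15/19.
δ ≥ (15/19)^(1/4) ≈ 0.943.

0.943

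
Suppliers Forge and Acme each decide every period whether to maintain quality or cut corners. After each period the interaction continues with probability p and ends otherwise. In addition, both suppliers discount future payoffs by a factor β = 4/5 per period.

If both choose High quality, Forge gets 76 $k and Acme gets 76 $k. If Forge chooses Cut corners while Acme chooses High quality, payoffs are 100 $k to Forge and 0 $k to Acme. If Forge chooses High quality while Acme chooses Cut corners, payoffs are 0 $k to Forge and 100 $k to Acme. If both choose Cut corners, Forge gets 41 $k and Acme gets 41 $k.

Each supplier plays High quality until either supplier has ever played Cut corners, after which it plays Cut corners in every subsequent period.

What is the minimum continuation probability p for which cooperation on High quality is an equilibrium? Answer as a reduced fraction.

30/59

Expected continuation weight on next period's payoff is β·p = 4/5·p, which plays the role of the discount factor.
Cooperation requires 4/5·p ≥ (100−76)/(100−41) = 24/59, hence p ≥ 30/59.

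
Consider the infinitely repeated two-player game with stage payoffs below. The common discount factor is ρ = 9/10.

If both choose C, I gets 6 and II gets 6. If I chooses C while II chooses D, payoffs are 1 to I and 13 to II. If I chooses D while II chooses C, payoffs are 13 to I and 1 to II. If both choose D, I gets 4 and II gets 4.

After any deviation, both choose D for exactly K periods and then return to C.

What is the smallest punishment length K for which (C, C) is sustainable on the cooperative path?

IC: ρ(1−ρ^K)/(1−ρ) ≥ (13−6)/(6−4) = 7/2.
With ρ = 9/10: need 1 − ρ^K ≥ 7/2·(1−9/10)/(9/10), i.e. ρ^K ≤ 0.6111.
Since (9/10)^4 = 0.6561 and (9/10)^5 = 0.5905, the smallest such K is 5.

5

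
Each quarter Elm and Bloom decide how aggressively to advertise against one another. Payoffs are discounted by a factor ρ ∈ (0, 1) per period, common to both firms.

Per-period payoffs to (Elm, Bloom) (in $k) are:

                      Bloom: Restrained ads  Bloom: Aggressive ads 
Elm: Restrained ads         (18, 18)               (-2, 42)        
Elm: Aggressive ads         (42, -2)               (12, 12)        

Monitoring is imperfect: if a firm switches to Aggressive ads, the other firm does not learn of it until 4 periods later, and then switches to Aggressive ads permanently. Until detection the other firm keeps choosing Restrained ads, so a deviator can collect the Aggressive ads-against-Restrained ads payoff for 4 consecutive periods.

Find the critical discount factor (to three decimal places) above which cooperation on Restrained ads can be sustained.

0.946

Deviating for the 4 undetected periods gains 42−18 = 24 per period over cooperation, then loses 18−12 = 6 per period forever once punishment starts.
Gain: 24(1 + ρ + … + ρ^3); loss: 6·ρ^4/(1−ρ).
No profitable deviation ⇔ 24(1−ρ^4) ≤ 6·ρ^4, i.e. ρ^4 ≥ 24/(24+6) = 4/5.
Hence ρ ≥ (4/5)^(1/4) ≈ 0.946.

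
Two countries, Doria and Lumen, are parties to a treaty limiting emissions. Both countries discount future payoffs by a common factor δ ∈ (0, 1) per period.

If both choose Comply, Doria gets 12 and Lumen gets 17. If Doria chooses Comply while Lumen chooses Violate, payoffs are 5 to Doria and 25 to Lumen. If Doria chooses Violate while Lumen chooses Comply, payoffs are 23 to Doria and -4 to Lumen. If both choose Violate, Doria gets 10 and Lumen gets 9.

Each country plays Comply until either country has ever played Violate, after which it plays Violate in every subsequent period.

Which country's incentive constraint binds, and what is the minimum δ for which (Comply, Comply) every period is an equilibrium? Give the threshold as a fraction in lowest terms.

Doria; δ ≥ 11/13

Doria's threshold: (23−12)/(23−10) = 11/13.
Lumen's threshold: (25−17)/(25−9) = 1/2.
11/13 > 1/2, so Doria binds and δ* = 11/13.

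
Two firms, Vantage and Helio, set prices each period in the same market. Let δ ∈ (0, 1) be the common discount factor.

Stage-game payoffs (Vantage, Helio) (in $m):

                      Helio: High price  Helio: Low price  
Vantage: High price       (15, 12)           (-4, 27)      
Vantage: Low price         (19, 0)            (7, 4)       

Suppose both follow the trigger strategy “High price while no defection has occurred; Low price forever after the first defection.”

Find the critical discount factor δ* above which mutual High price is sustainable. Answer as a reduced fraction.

15/23

Vantage's threshold: (19−15)/(19−7) = 1/3.
Helio's threshold: (27−12)/(27−4) = 15/23.
1/3 < 15/23, so Helio binds and δ* = 15/23.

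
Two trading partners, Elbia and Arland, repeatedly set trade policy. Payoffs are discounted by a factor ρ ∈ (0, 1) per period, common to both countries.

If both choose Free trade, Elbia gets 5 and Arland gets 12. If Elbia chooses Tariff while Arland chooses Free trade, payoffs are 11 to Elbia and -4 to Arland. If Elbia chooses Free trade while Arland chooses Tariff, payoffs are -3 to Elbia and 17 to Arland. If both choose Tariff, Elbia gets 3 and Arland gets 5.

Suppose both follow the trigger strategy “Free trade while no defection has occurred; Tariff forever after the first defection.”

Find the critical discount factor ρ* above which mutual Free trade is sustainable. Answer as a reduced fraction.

3/4

Elbia's threshold: (11−5)/(11−3) = 3/4.
Arland's threshold: (17−12)/(17−5) = 5/12.
3/4 > 5/12, so Elbia binds and ρ* = 3/4.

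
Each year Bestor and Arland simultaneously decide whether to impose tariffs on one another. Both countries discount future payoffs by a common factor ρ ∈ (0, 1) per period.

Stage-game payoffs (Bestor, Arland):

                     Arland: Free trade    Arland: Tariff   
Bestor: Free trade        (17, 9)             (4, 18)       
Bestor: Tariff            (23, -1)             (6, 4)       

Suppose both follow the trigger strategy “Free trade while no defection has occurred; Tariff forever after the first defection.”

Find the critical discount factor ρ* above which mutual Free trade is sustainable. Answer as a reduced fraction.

9/14

Bestor's threshold: (23−17)/(23−6) = 6/17.
Arland's threshold: (18−9)/(18−4) = 9/14.
6/17 < 9/14, so Arland binds and ρ* = 9/14.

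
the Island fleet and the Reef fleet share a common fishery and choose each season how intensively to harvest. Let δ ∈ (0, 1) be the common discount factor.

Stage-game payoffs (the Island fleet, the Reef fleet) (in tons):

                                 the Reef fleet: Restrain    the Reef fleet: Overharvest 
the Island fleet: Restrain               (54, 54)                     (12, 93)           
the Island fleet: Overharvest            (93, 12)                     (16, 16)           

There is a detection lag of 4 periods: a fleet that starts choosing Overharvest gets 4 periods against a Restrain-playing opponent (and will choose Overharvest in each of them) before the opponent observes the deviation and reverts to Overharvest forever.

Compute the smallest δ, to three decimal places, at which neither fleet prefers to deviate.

Deviating for the 4 undetected periods gains 93−54 = 39 per period over cooperation, then loses 54−16 = 38 per period forever once punishment starts.
Gain: 39(1 + δ + … + δ^3); loss: 38·δ^4/(1−δ).
No profitable deviation ⇔ 39(1−δ^4) ≤ 38·δ^4, i.e. δ^4 ≥ 39/(39+38) = 39/77.
Hence δ ≥ (39/77)^(1/4) ≈ 0.844.

0.844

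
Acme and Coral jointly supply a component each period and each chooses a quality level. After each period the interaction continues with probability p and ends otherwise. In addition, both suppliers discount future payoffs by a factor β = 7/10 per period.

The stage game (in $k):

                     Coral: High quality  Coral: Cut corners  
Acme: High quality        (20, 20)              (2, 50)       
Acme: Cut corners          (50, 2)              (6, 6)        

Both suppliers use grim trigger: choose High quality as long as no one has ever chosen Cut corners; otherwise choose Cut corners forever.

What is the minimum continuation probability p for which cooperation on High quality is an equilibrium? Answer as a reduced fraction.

Expected continuation weight on next period's payoff is β·p = 7/10·p, which plays the role of the discount factor.
Cooperation requires 7/10·p ≥ (50−20)/(50−6) = 15/22, hence p ≥ 75/77.

75/77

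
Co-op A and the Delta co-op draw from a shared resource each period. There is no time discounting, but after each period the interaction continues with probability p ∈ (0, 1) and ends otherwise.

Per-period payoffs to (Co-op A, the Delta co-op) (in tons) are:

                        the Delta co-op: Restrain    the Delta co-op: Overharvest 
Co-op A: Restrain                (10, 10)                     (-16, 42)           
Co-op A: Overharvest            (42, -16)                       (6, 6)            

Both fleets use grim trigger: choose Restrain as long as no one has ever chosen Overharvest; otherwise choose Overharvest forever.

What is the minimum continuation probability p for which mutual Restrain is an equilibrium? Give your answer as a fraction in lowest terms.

8/9

With no time discounting, the continuation probability p plays the role of the discount factor.
Grim-trigger IC: 10/(1−p) ≥ 42 + 6p/(1−p) ⇒ p ≥ (42−10)/(42−6) = 8/9.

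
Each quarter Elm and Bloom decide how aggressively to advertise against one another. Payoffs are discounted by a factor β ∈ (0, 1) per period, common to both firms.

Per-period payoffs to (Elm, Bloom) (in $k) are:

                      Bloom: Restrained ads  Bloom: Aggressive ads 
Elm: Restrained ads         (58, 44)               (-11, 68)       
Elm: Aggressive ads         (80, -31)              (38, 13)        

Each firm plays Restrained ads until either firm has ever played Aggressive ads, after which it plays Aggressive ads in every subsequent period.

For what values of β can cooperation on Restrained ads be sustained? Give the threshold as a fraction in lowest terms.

For Elm: deviation gain 80−58 = 22, per-period punishment loss 58−38 = 20. IC gives β ≥ 22/42 = 11/21.
For Bloom: gain 24, loss 31 per period, so β ≥ 24/55.
The tighter constraint is Elm's, so cooperation needs β ≥ 11/21.

11/21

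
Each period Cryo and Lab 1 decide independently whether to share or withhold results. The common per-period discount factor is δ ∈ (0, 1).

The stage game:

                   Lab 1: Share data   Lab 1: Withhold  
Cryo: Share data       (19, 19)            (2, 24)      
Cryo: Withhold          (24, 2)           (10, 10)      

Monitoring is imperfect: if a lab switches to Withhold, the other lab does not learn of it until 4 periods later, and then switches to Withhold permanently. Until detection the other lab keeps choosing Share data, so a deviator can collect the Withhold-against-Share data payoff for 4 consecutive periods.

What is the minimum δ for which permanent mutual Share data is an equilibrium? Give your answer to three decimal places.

Deviating for the 4 undetected periods gains 24−19 = 5 per period over cooperation, then loses 19−10 = 9 per period forever once punishment starts.
Gain: 5(1 + δ + … + δ^3); loss: 9·δ^4/(1−δ).
No profitable deviation ⇔ 5(1−δ^4) ≤ 9·δ^4, i.e. δ^4 ≥ 5/(5+9) = 5/14.
Hence δ ≥ (5/14)^(1/4) ≈ 0.773.

0.773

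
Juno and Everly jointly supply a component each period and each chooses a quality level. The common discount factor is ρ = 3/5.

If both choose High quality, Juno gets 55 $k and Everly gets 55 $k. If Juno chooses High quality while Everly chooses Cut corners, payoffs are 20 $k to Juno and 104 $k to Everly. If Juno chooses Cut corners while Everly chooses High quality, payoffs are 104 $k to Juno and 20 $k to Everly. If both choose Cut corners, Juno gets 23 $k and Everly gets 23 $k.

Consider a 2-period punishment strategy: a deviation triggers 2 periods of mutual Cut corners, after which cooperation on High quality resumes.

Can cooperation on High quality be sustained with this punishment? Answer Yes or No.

Comparing payoff streams over the 3 periods until play realigns: cooperate → 55(1+ρ+…+ρ^2); deviate → 104 + 23(ρ+…+ρ^2).
Cooperation is sustained iff (55−23)(ρ+…+ρ^2) ≥ 104−55.
ρ+…+ρ^2 = 3/5·(1−(3/5)^2)/(1−3/5) = 0.9600, and (104−55)/(55−23) = 1.5312.
0.9600 < 1.5312, so cooperation is not sustainable.

No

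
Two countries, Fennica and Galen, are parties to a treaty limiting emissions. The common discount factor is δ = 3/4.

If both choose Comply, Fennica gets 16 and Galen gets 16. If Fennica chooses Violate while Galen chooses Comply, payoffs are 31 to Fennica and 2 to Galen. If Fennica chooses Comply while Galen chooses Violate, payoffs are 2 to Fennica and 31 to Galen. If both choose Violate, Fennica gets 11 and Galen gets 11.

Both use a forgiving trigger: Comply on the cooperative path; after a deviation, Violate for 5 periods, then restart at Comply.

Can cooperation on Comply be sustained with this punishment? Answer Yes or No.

A one-shot deviation gives 31 now, then 11 for 5 periods, then back to 16.
Gain from deviating: (31−16) today; loss: (16−11) in each of the next 5 periods.
No-deviation condition: (16−11)(δ+…+δ^5) ≥ 31−16, i.e. δ+…+δ^5 ≥ 3.
At δ = 3/4: δ+…+δ^5 = 2.2881 < 3.0000.
So cooperation is not sustainable.

No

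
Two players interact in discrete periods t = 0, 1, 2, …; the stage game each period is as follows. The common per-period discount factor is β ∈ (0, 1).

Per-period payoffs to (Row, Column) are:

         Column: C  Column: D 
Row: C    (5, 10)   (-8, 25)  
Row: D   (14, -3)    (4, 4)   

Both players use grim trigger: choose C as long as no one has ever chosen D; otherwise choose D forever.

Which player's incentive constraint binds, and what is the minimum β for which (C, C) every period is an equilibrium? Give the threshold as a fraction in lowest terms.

For Row: deviation gain 14−5 = 9, per-period punishment loss 5−4 = 1. IC gives β ≥ 9/10.
For Column: gain 15, loss 6 per period, so β ≥ 15/21 = 5/7.
The tighter constraint is Row's, so cooperation needs β ≥ 9/10.

Row; β ≥ 9/10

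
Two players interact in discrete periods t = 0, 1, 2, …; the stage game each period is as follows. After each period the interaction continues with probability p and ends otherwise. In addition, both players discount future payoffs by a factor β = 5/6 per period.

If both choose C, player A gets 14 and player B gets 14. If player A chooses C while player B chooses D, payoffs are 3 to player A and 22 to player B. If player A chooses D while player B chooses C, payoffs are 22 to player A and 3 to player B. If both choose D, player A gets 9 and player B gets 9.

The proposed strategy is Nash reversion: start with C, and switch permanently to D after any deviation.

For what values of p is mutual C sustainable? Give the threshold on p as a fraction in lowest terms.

With continuation probability p and discount β, the effective per-period discount factor is βp.
Grim-trigger IC: βp ≥ (22−14)/(22−9) = 8/13.
So p ≥ (8/13)/(5/6) = 48/65.

48/65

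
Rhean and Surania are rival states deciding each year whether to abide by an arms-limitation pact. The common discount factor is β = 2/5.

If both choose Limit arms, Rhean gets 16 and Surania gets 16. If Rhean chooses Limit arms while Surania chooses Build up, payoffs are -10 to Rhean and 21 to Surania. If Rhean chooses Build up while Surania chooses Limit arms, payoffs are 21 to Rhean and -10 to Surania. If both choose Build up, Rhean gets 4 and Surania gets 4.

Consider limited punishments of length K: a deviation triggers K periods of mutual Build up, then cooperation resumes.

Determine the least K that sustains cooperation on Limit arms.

IC: β(1−β^K)/(1−β) ≥ (21−16)/(16−4) = 5/12.
With β = 2/5: need 1 − β^K ≥ 5/12·(1−2/5)/(2/5), i.e. β^K ≤ 0.3750.
Since (2/5)^1 = 0.4000 and (2/5)^2 = 0.1600, the smallest such K is 2.

2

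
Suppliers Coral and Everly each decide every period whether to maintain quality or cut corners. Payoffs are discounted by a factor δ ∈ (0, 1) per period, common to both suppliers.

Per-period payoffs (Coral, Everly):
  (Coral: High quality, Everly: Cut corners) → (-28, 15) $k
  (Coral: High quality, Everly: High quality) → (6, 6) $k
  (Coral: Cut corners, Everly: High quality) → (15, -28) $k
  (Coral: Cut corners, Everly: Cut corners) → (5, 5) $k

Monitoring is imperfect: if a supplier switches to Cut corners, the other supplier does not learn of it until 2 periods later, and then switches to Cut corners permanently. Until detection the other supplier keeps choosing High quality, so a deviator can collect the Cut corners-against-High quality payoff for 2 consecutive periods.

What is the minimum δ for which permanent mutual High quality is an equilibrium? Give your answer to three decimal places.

0.949

The best deviation is to choose Cut corners for all 2 undetected periods, earning 15 each, then 5 forever once detected.
Deviation value: 15(1−δ^2)/(1−δ) + 5δ^2/(1−δ); cooperation value: 6/(1−δ).
IC: 6 ≥ 15(1−δ^2) + 5δ^2 = 15 − 10δ^2.
So δ^2 ≥ 9/10, giving δ ≥ (9/10)^(1/2) ≈ 0.949.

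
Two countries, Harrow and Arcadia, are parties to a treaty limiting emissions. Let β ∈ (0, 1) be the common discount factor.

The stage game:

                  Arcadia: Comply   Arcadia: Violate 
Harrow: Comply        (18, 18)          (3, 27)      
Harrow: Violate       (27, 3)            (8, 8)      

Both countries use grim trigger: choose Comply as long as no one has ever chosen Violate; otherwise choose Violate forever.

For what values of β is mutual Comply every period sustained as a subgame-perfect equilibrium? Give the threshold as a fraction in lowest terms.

9/19

Under grim trigger the critical discount factor is (T−C)/(T−P) with T = 27, C = 18, P = 8.
β* = (27−18)/(27−8) = 9/19.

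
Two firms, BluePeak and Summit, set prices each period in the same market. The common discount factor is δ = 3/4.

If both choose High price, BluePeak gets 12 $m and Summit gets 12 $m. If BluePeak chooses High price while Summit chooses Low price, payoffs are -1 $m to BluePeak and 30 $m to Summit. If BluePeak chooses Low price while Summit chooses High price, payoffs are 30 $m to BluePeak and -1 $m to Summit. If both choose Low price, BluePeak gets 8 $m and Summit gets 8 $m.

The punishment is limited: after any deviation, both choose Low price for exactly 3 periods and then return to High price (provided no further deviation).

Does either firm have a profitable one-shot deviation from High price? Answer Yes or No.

Yes

Comparing payoff streams over the 4 periods until play realigns: cooperate → 12(1+δ+…+δ^3); deviate → 30 + 8(δ+…+δ^3).
Cooperation is sustained iff (12−8)(δ+…+δ^3) ≥ 30−12.
δ+…+δ^3 = 3/4·(1−(3/4)^3)/(1−3/4) = 1.7344, and (30−12)/(12−8) = 4.5000.
1.7344 < 4.5000, so cooperation is not sustainable.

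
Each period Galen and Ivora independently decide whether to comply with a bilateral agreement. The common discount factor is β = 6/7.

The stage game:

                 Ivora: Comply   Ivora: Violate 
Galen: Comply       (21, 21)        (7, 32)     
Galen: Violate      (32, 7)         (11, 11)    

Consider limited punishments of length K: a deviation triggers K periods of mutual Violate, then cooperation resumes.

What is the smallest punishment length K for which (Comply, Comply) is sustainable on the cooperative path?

IC: β(1−β^K)/(1−β) ≥ (32−21)/(21−11) = 11/10.
With β = 6/7: need 1 − β^K ≥ 11/10·(1−6/7)/(6/7), i.e. β^K ≤ 0.8167.
Since (6/7)^1 = 0.8571 and (6/7)^2 = 0.7347, the smallest such K is 2.

2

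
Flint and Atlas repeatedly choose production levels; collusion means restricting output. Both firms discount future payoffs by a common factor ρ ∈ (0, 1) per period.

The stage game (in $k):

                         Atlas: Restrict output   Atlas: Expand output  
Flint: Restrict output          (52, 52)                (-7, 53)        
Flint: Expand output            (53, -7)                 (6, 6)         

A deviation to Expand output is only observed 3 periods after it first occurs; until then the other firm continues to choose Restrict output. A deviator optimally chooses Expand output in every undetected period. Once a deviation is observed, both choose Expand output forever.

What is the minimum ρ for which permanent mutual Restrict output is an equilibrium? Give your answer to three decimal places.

Deviating for the 3 undetected periods gains 53−52 = 1 per period over cooperation, then loses 52−6 = 46 per period forever once punishment starts.
Gain: 1(1 + ρ + … + ρ^2); loss: 46·ρ^3/(1−ρ).
No profitable deviation ⇔ 1(1−ρ^3) ≤ 46·ρ^3, i.e. ρ^3 ≥ 1/(1+46) = 1/47.
Hence ρ ≥ (1/47)^(1/3) ≈ 0.277.

0.277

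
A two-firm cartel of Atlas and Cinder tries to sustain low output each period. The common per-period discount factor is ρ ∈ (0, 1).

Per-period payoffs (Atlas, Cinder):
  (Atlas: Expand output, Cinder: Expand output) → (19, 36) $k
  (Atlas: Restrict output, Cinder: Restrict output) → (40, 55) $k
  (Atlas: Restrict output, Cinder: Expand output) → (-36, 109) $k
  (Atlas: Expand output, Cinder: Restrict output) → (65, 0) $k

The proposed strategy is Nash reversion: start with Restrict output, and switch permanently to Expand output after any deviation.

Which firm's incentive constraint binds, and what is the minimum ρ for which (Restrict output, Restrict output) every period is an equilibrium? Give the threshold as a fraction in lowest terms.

Cinder; ρ ≥ 54/73

Atlas: cooperation gives 40 each period; deviation gives 65 once then 19 forever.
  40/(1−ρ) ≥ 65 + 19ρ/(1−ρ) ⇒ ρ ≥ 25/46.
Cinder: cooperation gives 55 each period; deviation gives 109 once then 36 forever.
  ρ ≥ 54/73.
Both must hold, so the binding constraint is Cinder's: ρ ≥ 54/73.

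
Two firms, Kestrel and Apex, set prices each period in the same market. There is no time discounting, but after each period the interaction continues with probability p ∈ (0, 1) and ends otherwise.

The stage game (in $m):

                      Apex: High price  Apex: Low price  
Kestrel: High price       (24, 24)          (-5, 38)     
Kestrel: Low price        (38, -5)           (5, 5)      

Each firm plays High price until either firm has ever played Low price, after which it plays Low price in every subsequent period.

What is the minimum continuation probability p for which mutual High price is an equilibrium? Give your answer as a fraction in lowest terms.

With no time discounting, the continuation probability p plays the role of the discount factor.
Grim-trigger IC: 24/(1−p) ≥ 38 + 5p/(1−p) ⇒ p ≥ (38−24)/(38−5) = 14/33.

14/33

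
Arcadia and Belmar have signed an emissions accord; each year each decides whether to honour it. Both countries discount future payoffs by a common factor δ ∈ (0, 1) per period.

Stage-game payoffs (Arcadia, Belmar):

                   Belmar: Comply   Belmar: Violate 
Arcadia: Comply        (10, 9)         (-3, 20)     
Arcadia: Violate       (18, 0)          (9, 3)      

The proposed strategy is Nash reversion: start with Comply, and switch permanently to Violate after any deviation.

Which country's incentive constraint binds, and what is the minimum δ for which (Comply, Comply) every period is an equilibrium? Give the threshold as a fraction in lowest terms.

Arcadia's threshold: (18−10)/(18−9) = 8/9.
Belmar's threshold: (20−9)/(20−3) = 11/17.
8/9 > 11/17, so Arcadia binds and δ* = 8/9.

Arcadia; δ ≥ 8/9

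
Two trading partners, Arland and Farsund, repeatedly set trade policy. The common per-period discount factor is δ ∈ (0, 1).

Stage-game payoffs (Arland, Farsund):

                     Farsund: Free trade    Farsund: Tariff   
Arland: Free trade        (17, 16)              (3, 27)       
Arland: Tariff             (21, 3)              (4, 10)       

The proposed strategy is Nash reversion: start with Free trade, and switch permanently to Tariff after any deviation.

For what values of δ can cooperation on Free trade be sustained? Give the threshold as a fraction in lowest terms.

11/17

Arland's threshold: (21−17)/(21−4) = 4/17.
Farsund's threshold: (27−16)/(27−10) = 11/17.
4/17 < 11/17, so Farsund binds and δ* = 11/17.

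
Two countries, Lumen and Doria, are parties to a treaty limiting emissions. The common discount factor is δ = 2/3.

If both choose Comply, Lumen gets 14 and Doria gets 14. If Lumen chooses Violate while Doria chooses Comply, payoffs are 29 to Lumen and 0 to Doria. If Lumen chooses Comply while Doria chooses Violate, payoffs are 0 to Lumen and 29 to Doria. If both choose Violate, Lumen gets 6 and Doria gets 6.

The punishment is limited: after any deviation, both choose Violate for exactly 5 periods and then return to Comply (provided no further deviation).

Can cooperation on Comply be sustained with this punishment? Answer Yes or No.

No

A one-shot deviation gives 29 now, then 6 for 5 periods, then back to 14.
Gain from deviating: (29−14) today; loss: (14−6) in each of the next 5 periods.
No-deviation condition: (14−6)(δ+…+δ^5) ≥ 29−14, i.e. δ+…+δ^5 ≥ 15/8.
At δ = 2/3: δ+…+δ^5 = 1.7366 < 1.8750.
So cooperation is not sustainable.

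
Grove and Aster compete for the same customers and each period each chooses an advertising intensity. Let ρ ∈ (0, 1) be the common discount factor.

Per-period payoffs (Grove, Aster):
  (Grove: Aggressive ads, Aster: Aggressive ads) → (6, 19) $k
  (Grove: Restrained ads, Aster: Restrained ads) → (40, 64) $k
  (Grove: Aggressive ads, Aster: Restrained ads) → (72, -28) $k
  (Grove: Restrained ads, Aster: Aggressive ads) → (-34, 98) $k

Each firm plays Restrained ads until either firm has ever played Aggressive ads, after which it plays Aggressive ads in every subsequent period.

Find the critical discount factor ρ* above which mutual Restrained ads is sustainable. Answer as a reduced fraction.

Grove's threshold: (72−40)/(72−6) = 16/33.
Aster's threshold: (98−64)/(98−19) = 34/79.
16/33 > 34/79, so Grove binds and ρ* = 16/33.

16/33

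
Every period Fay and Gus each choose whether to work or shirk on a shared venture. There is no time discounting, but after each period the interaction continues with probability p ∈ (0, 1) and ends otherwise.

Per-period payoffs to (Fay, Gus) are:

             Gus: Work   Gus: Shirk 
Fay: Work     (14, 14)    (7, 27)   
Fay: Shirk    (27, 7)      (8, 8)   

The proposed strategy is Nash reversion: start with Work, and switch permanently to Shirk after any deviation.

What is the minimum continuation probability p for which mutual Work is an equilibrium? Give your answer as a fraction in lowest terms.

13/19

Expected cooperation value is 14 + p·14 + p²·14 + … = 14/(1−p); deviation gives 27 + p·8/(1−p).
14 ≥ 27(1−p) + 8p ⇒ 19p ≥ 13 ⇒ p ≥ 13/19.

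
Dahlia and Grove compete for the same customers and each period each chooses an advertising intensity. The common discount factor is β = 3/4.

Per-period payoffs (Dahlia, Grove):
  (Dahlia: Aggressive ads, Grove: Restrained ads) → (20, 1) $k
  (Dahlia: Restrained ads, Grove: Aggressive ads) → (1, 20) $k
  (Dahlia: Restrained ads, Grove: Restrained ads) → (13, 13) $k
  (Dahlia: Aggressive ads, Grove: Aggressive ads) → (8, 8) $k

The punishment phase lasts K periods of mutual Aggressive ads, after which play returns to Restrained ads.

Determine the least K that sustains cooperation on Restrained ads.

IC: β(1−β^K)/(1−β) ≥ (20−13)/(13−8) = 7/5.
With β = 3/4: need 1 − β^K ≥ 7/5·(1−3/4)/(3/4), i.e. β^K ≤ 0.5333.
Since (3/4)^2 = 0.5625 and (3/4)^3 = 0.4219, the smallest such K is 3.

3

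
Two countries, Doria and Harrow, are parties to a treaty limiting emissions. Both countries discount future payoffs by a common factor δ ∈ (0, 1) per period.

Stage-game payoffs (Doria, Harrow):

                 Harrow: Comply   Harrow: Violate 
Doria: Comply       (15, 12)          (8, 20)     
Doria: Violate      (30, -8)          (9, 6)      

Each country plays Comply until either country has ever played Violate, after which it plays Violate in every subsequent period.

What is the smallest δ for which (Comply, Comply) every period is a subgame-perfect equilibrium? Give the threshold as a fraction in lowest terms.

Doria's threshold: (30−15)/(30−9) = 5/7.
Harrow's threshold: (20−12)/(20−6) = 4/7.
5/7 > 4/7, so Doria binds and δ* = 5/7.

5/7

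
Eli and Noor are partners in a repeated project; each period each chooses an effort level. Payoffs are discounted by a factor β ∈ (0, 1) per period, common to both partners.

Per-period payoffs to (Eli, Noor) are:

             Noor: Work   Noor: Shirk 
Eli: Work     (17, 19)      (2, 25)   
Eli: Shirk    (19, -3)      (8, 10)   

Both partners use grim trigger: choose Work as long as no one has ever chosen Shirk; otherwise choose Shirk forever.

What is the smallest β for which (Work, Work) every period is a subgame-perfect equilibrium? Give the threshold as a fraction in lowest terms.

2/5

Eli: cooperation gives 17 each period; deviation gives 19 once then 8 forever.
  17/(1−β) ≥ 19 + 8β/(1−β) ⇒ β ≥ 2/11.
Noor: cooperation gives 19 each period; deviation gives 25 once then 10 forever.
  β ≥ 6/15 = 2/5.
Both must hold, so the binding constraint is Noor's: β ≥ 2/5.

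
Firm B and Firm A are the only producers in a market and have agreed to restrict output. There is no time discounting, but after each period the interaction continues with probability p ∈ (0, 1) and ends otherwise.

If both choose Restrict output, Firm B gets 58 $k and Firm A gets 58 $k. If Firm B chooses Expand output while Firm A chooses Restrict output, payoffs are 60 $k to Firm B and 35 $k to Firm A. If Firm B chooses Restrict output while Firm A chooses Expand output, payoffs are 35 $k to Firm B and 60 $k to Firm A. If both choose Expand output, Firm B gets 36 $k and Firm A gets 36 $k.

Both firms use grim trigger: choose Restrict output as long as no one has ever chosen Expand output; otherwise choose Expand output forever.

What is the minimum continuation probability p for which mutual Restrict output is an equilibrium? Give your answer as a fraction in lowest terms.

With no time discounting, the continuation probability p plays the role of the discount factor.
Grim-trigger IC: 58/(1−p) ≥ 60 + 36p/(1−p) ⇒ p ≥ (60−58)/(60−36) = 1/12.

1/12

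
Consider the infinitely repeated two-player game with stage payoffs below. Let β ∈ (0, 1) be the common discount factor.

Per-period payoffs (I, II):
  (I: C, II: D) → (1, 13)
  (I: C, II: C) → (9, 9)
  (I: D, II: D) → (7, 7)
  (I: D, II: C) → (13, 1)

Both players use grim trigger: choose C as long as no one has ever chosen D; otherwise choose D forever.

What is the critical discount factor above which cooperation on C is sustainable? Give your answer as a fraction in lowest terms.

Under grim trigger the critical discount factor is (T−C)/(T−P) with T = 13, C = 9, P = 7.
β* = (13−9)/(13−7) = 4/6 = 2/3.

2/3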